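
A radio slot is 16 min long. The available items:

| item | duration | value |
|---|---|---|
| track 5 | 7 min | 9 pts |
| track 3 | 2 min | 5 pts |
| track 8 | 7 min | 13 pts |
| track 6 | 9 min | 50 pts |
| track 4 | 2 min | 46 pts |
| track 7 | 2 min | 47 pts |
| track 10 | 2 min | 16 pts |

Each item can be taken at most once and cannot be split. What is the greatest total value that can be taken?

This is a 0/1 knapsack; check combinations near the capacity.
- track 6+track 4+track 7+track 10: duration 9+2+2+2=15, value 50+46+47+16=159
- track 3+track 6+track 4+track 7: duration 2+9+2+2=15, value 5+50+46+47=148
- track 6+track 4+track 7: duration 9+2+2=13, value 50+46+47=143
Best: 159 pts.

159 pts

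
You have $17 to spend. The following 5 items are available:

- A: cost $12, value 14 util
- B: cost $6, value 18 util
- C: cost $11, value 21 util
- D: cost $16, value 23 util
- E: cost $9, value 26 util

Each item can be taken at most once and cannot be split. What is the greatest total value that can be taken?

44 util

Check high-value combinations within $17:
- B+E: cost 6+9=15, value 18+26=44
- B+C: cost 6+11=17, value 18+21=39
- E: cost 9, value 26
- D: cost 16, value 23
- C: cost 11, value 21
Best: 44 util.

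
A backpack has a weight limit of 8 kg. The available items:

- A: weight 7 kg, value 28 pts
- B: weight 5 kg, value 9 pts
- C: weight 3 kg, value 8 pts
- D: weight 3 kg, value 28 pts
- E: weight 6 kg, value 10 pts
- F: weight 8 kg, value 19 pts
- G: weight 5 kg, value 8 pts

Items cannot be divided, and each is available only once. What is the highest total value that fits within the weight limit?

This is a 0/1 knapsack; check combinations near the capacity.
- B+D: weight 5+3=8, value 9+28=37
- C+D: weight 3+3=6, value 8+28=36
- D+G: weight 3+5=8, value 28+8=36
- D: weight 3, value 28
- A: weight 7, value 28
Best: 37 pts.

37 pts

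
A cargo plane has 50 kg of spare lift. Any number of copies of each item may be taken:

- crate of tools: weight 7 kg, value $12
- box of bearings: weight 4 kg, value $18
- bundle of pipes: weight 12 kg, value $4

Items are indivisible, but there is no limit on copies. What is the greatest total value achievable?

Best value-per-unit is box of bearings at 18/4, and filling with it alone uses weight 12×4=48. No mix of the others beats 12×18 = 216.

$216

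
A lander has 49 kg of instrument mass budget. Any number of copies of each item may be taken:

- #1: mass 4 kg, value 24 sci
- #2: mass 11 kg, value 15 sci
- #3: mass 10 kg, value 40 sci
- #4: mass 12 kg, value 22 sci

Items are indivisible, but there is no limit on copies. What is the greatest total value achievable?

288 sci

Best value-per-unit is #1 at 24/4, and filling with it alone uses mass 12×4=48. No mix of the others beats 12×24 = 288.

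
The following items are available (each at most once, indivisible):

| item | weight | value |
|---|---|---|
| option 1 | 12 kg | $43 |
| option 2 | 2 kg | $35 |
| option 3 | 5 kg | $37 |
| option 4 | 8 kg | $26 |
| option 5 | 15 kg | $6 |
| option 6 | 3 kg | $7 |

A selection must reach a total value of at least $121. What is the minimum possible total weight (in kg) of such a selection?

Subsets with value ≥ 121, sorted by total weight:
- option 1+option 2+option 3+option 6: weight 22, value 122
- option 1+option 2+option 3+option 4: weight 27, value 141
Minimum weight: 22 kg.

22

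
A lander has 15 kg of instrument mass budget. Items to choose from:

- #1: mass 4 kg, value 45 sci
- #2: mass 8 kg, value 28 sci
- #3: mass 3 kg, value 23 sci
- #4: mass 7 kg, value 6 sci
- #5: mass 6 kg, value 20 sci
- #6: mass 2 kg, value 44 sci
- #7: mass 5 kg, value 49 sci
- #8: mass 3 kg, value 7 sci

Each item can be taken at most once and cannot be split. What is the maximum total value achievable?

This is a 0/1 knapsack; check combinations near the capacity.
- #1+#3+#6+#7: mass 4+3+2+5=14, value 45+23+44+49=161
- #1+#6+#7+#8: mass 4+2+5+3=14, value 45+44+49+7=145
- #1+#6+#7: mass 4+2+5=11, value 45+44+49=138
- #1+#3+#5+#6: mass 4+3+6+2=15, value 45+23+20+44=132
Best: 161 sci.

161 sci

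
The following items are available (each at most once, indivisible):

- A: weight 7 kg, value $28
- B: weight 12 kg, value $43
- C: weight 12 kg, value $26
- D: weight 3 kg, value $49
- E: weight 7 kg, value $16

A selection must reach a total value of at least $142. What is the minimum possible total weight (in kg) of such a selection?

Subsets with value ≥ 142, sorted by total weight:
- A+B+C+D: weight 34, value 146
- A+B+C+D+E: weight 41, value 162
Minimum weight: 34 kg.

34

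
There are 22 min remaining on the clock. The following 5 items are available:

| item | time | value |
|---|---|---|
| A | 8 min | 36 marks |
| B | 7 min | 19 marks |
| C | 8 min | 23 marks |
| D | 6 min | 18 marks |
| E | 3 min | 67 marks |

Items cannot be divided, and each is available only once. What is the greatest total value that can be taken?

126 marks

Check high-value combinations within 22 min:
- A+C+E: time 8+8+3=19, value 36+23+67=126
- A+B+E: time 8+7+3=18, value 36+19+67=122
- A+D+E: time 8+6+3=17, value 36+18+67=121
- B+C+E: time 7+8+3=18, value 19+23+67=109
- C+D+E: time 8+6+3=17, value 23+18+67=108
Best: 126 marks.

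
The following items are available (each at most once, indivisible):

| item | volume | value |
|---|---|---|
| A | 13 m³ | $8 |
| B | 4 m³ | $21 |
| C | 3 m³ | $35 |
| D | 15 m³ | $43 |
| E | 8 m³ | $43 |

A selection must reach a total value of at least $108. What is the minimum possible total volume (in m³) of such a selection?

26

Subsets with value ≥ 108, sorted by total volume:
- C+D+E: volume 26, value 121
- B+C+D+E: volume 30, value 142
- A+C+D+E: volume 39, value 129
- A+B+D+E: volume 40, value 115
Minimum volume: 26 m³.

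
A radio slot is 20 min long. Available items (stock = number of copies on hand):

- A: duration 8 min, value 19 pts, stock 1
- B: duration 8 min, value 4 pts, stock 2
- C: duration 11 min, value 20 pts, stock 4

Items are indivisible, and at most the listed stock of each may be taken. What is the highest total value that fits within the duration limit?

39 pts

Best selections within duration 20 and stock limits:
- 1×A + 1×C: duration 19, value 39
- 1×B + 1×C: duration 19, value 24
- 1×A + 1×B: duration 16, value 23
Best: 39 pts.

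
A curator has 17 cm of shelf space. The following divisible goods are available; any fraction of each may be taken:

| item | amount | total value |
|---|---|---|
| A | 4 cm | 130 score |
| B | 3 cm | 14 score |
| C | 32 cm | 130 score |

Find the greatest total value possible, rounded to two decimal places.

184.63

Take in order of value per unit:
- A (130/4 per unit): all 4 → value 130, running total 130.00
- B (14/3 per unit): all 3 → value 14, running total 144.00
- C (130/32 per unit): 10 of 32 → value 10×130/32 = 40.6250, running total 184.63
Total 184.63.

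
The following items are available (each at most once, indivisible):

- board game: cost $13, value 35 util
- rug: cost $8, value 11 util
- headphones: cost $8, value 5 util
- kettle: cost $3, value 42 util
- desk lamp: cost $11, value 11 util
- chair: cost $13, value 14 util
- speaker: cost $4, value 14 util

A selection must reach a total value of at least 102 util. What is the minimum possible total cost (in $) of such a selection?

28

Subsets with value ≥ 102, sorted by total cost:
- board game+rug+kettle+speaker: cost 28, value 102
- board game+kettle+desk lamp+speaker: cost 31, value 102
Minimum cost: 28 $.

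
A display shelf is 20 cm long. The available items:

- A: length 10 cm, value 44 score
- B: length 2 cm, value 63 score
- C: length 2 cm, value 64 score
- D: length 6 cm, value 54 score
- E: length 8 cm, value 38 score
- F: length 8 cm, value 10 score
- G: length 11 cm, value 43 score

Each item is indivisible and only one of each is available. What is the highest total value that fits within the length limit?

225 score

Check high-value combinations within 20 cm:
- A+B+C+D: length 10+2+2+6=20, value 44+63+64+54=225
- B+C+D+E: length 2+2+6+8=18, value 63+64+54+38=219
- B+C+D+F: length 2+2+6+8=18, value 63+64+54+10=191
Best: 225 score.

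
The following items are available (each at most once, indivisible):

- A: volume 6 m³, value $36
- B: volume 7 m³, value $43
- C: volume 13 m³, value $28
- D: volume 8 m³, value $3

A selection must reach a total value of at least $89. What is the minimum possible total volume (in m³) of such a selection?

26

Subsets with value ≥ 89, sorted by total volume:
- A+B+C: volume 26, value 107
- A+B+C+D: volume 34, value 110
Minimum volume: 26 m³.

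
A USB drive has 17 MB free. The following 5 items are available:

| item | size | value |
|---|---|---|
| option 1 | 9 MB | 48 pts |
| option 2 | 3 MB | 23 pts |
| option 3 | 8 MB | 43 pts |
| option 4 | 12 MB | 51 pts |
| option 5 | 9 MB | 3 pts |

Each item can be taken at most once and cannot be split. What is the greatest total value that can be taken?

91 pts

Check high-value combinations within 17 MB:
- option 1+option 3: size 9+8=17, value 48+43=91
- option 2+option 4: size 3+12=15, value 23+51=74
- option 1+option 2: size 9+3=12, value 48+23=71
- option 2+option 3: size 3+8=11, value 23+43=66
- option 4: size 12, value 51
Best: 91 pts.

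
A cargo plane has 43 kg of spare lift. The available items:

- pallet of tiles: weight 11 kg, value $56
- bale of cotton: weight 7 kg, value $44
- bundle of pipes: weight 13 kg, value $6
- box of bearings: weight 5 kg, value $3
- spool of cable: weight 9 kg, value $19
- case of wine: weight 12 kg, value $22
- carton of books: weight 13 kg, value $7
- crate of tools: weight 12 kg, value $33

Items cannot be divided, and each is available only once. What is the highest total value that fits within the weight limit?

$155

Check high-value combinations within 43 kg:
- pallet of tiles+bale of cotton+case of wine+crate of tools: weight 11+7+12+12=42, value 56+44+22+33=155
- pallet of tiles+bale of cotton+spool of cable+crate of tools: weight 11+7+9+12=39, value 56+44+19+33=152
- pallet of tiles+bale of cotton+spool of cable+case of wine: weight 11+7+9+12=39, value 56+44+19+22=141
Best: $155.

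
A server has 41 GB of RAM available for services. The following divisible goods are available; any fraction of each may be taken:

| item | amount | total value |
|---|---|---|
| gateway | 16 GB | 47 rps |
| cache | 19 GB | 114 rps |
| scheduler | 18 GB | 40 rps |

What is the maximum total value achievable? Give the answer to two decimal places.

174.33

Take in order of value per unit:
- cache (114/19 per unit): all 19 → value 114, running total 114.00
- gateway (47/16 per unit): all 16 → value 47, running total 161.00
- scheduler (40/18 per unit): 6 of 18 → value 6×40/18 = 13.3333, running total 174.33
Total 174.33.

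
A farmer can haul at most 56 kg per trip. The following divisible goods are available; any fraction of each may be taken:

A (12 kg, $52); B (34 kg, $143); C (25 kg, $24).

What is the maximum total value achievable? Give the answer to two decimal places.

Take in order of value per unit:
- A (52/12 per unit): all 12 → value 52, running total 52.00
- B (143/34 per unit): all 34 → value 143, running total 195.00
- C (24/25 per unit): 10 of 25 → value 10×24/25 = 9.6000, running total 204.60
Total 204.60.

204.60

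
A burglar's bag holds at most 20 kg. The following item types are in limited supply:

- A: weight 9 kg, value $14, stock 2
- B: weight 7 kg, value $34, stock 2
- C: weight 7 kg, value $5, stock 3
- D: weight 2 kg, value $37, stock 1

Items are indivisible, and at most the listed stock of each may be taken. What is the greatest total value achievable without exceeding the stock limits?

Best selections within weight 20 and stock limits:
- 2×B + 1×D: weight 16, value 105
- 1×A + 1×B + 1×D: weight 18, value 85
- 1×B + 1×C + 1×D: weight 16, value 76
- 1×B + 1×D: weight 9, value 71
Best: $105.

$105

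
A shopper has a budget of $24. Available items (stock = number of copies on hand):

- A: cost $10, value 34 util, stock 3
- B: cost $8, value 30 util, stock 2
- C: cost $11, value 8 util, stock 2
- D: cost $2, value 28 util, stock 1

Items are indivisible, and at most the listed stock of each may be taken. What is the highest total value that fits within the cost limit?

96 util

Best selections within cost 24 and stock limits:
- 2×A + 1×D: cost 22, value 96
- 1×A + 1×B + 1×D: cost 20, value 92
- 2×B + 1×D: cost 18, value 88
Best: 96 util.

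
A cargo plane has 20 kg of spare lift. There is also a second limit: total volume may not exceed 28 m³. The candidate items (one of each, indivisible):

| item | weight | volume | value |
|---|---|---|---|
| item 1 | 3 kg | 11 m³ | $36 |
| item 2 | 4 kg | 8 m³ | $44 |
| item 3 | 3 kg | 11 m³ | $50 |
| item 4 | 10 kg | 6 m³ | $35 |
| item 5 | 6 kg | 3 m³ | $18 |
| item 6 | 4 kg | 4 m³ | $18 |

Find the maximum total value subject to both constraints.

$130

Feasible sets respecting both limits:
- item 2+item 3+item 5+item 6: weight 17, volume 26, value 130
- item 2+item 3+item 4: weight 17, volume 25, value 129
- item 1+item 3+item 4: weight 16, volume 28, value 121
- item 1+item 2+item 5+item 6: weight 17, volume 26, value 116
Best: $130.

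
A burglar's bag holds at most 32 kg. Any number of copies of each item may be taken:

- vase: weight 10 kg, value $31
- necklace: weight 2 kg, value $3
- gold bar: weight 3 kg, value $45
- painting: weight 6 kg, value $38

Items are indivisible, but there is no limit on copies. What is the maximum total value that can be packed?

$453

Best value-per-unit is gold bar at 45/3; filling with it alone gives 10×45 = 450.
Optimal mix: 1×necklace + 10×gold bar → weight 32, value 453.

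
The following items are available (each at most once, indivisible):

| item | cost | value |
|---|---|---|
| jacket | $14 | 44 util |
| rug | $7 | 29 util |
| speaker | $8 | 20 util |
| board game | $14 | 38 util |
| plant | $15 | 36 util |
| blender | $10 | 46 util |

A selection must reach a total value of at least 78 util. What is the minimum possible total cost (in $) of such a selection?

Subsets with value ≥ 78, sorted by total cost:
- jacket+blender: cost 24, value 90
- board game+blender: cost 24, value 84
- rug+speaker+blender: cost 25, value 95
- plant+blender: cost 25, value 82
Minimum cost: 24 $.

24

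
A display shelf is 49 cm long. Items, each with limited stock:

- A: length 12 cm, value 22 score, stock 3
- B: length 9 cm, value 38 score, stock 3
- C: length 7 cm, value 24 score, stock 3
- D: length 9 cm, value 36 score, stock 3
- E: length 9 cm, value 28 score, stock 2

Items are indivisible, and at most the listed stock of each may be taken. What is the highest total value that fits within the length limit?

Best selections within length 49 and stock limits:
- 3×B + 2×D: length 45, value 186
- 3×B + 3×C: length 48, value 186
Best: 186 score.

186 score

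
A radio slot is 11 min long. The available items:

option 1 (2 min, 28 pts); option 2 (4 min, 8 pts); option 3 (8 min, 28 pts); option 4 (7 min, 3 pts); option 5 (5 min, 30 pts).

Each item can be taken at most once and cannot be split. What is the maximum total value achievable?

This is a 0/1 knapsack; check combinations near the capacity.
- option 1+option 2+option 5: duration 2+4+5=11, value 28+8+30=66
- option 1+option 5: duration 2+5=7, value 28+30=58
- option 1+option 3: duration 2+8=10, value 28+28=56
- option 2+option 5: duration 4+5=9, value 8+30=38
- option 1+option 2: duration 2+4=6, value 28+8=36
Best: 66 pts.

66 pts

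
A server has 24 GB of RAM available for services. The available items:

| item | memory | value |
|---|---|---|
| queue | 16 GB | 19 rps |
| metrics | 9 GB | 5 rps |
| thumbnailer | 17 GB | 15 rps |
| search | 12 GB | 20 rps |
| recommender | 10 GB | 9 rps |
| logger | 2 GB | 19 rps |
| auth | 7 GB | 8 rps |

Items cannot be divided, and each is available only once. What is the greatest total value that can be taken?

48 rps

Check high-value combinations within 24 GB:
- search+recommender+logger: memory 12+10+2=24, value 20+9+19=48
- search+logger+auth: memory 12+2+7=21, value 20+19+8=47
- metrics+search+logger: memory 9+12+2=23, value 5+20+19=44
Best: 48 rps.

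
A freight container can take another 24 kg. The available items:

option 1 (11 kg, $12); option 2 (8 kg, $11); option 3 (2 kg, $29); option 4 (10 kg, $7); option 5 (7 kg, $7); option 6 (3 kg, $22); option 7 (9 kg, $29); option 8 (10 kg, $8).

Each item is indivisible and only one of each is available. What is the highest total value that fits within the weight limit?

$91

This is a 0/1 knapsack; check combinations near the capacity.
- option 2+option 3+option 6+option 7: weight 8+2+3+9=22, value 11+29+22+29=91
- option 3+option 6+option 7+option 8: weight 2+3+9+10=24, value 29+22+29+8=88
- option 3+option 5+option 6+option 7: weight 2+7+3+9=21, value 29+7+22+29=87
Best: $91.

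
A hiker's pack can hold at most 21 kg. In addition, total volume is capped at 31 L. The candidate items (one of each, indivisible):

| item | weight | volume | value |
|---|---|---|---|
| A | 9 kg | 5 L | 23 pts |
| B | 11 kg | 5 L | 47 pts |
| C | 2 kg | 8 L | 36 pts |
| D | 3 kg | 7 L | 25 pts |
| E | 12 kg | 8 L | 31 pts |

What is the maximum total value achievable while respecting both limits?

Feasible sets respecting both limits:
- B+C+D: weight 16, volume 20, value 108
- C+D+E: weight 17, volume 23, value 92
- A+C+D: weight 14, volume 20, value 84
- B+C: weight 13, volume 13, value 83
Best: 108 pts.

108 pts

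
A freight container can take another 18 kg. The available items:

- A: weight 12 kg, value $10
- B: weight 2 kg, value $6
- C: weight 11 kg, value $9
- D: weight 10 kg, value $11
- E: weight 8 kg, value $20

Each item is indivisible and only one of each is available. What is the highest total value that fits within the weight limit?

Check high-value combinations within 18 kg:
- D+E: weight 10+8=18, value 11+20=31
- B+E: weight 2+8=10, value 6+20=26
- E: weight 8, value 20
- B+D: weight 2+10=12, value 6+11=17
- A+B: weight 12+2=14, value 10+6=16
Best: $31.

$31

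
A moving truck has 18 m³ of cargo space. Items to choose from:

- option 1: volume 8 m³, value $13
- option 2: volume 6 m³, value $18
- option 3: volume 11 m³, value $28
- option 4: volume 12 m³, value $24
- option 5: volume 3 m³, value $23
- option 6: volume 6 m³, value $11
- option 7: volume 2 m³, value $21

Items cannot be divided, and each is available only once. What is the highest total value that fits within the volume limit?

Check high-value combinations within 18 m³:
- option 2+option 5+option 6+option 7: volume 6+3+6+2=17, value 18+23+11+21=73
- option 3+option 5+option 7: volume 11+3+2=16, value 28+23+21=72
- option 4+option 5+option 7: volume 12+3+2=17, value 24+23+21=68
- option 2+option 5+option 7: volume 6+3+2=11, value 18+23+21=62
Best: $73.

$73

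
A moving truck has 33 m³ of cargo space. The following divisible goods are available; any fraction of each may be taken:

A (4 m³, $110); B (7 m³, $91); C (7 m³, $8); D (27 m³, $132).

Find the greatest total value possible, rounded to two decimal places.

308.56

Take in order of value per unit:
- A (110/4 per unit): all 4 → value 110, running total 110.00
- B (91/7 per unit): all 7 → value 91, running total 201.00
- D (132/27 per unit): 22 of 27 → value 22×132/27 = 107.5556, running total 308.56
Total 308.56.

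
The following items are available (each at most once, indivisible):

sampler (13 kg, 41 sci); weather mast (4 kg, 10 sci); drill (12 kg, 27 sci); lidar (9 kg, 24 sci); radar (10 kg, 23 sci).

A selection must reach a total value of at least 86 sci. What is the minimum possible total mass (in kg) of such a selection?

32

Subsets with value ≥ 86, sorted by total mass:
- sampler+lidar+radar: mass 32, value 88
- sampler+drill+lidar: mass 34, value 92
- sampler+drill+radar: mass 35, value 91
- sampler+weather mast+lidar+radar: mass 36, value 98
Minimum mass: 32 kg.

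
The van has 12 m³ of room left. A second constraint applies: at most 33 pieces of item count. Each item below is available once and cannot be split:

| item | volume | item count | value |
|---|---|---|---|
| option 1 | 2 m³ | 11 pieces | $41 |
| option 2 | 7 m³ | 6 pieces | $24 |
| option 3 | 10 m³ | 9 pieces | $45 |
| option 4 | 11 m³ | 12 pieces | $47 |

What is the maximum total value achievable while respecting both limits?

$86

Feasible sets respecting both limits:
- option 1+option 3: volume 12, item count 20, value 86
- option 1+option 2: volume 9, item count 17, value 65
- option 4: volume 11, item count 12, value 47
- option 3: volume 10, item count 9, value 45
Best: $86.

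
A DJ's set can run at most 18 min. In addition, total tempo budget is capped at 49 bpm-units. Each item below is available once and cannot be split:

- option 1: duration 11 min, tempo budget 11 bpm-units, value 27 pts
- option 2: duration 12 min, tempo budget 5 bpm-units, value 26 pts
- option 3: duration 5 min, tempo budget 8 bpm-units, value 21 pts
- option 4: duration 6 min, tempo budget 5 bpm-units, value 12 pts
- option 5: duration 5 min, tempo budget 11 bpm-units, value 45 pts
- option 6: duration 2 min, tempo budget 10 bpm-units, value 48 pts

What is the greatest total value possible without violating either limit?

126 pts

Feasible sets respecting both limits:
- option 3+option 4+option 5+option 6: duration 18, tempo budget 34, value 126
- option 1+option 5+option 6: duration 18, tempo budget 32, value 120
- option 3+option 5+option 6: duration 12, tempo budget 29, value 114
Best: 126 pts.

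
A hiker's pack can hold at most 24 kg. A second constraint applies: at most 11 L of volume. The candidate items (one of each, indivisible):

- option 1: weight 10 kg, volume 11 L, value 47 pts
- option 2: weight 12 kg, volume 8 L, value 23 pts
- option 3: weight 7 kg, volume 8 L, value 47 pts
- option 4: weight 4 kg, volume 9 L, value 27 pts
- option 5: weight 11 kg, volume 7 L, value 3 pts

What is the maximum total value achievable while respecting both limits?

47 pts

Feasible sets respecting both limits:
- option 1: weight 10, volume 11, value 47
- option 3: weight 7, volume 8, value 47
- option 4: weight 4, volume 9, value 27
Best: 47 pts.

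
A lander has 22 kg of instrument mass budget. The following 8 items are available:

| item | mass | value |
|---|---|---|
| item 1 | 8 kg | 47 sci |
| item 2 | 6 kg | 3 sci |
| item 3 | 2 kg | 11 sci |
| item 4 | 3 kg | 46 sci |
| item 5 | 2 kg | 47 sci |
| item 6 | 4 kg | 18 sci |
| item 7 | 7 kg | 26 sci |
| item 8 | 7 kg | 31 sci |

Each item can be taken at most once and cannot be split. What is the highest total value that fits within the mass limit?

Check high-value combinations within 22 kg:
- item 1+item 3+item 4+item 5+item 8: mass 8+2+3+2+7=22, value 47+11+46+47+31=182
- item 1+item 3+item 4+item 5+item 7: mass 8+2+3+2+7=22, value 47+11+46+47+26=177
- item 1+item 4+item 5+item 8: mass 8+3+2+7=20, value 47+46+47+31=171
Best: 182 sci.

182 sci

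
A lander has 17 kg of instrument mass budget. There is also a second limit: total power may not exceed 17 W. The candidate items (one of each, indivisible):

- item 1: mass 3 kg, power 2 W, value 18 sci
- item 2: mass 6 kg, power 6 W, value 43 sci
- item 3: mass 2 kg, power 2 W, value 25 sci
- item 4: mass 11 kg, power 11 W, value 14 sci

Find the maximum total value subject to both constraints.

Feasible sets respecting both limits:
- item 1+item 2+item 3: mass 11, power 10, value 86
- item 2+item 3: mass 8, power 8, value 68
- item 1+item 2: mass 9, power 8, value 61
- item 2+item 4: mass 17, power 17, value 57
Best: 86 sci.

86 sci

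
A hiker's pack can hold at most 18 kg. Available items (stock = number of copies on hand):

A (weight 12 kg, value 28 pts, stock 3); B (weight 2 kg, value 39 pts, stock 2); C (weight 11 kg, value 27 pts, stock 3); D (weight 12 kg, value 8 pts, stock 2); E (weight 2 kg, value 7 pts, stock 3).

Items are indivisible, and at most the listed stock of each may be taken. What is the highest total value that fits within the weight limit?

Top feasible selections:
- 1×A + 2×B + 1×E: weight 18, value 113
- 2×B + 1×C + 1×E: weight 17, value 112
- 1×A + 2×B: weight 16, value 106
- 2×B + 1×C: weight 15, value 105
Best: 113 pts.

113 pts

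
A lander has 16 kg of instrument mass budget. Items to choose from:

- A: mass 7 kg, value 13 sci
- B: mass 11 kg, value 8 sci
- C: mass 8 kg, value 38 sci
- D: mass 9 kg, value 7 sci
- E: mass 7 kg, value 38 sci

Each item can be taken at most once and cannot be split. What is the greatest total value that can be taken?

76 sci

This is a 0/1 knapsack; check combinations near the capacity.
- C+E: mass 8+7=15, value 38+38=76
- A+E: mass 7+7=14, value 13+38=51
- A+C: mass 7+8=15, value 13+38=51
Best: 76 sci.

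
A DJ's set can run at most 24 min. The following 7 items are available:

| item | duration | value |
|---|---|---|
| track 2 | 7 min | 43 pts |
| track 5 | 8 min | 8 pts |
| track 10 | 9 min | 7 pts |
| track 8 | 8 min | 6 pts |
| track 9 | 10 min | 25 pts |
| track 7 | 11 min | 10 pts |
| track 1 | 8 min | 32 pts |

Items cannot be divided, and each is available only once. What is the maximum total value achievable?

Check high-value combinations within 24 min:
- track 2+track 5+track 1: duration 7+8+8=23, value 43+8+32=83
- track 2+track 10+track 1: duration 7+9+8=24, value 43+7+32=82
- track 2+track 8+track 1: duration 7+8+8=23, value 43+6+32=81
- track 2+track 1: duration 7+8=15, value 43+32=75
- track 2+track 9: duration 7+10=17, value 43+25=68
Best: 83 pts.

83 pts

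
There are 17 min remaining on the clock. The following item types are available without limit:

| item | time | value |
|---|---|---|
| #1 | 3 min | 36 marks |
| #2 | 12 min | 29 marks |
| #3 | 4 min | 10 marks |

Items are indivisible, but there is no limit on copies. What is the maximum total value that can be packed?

Best value-per-unit is #1 at 36/3, and filling with it alone uses time 5×3=15. No mix of the others beats 5×36 = 180.

180 marks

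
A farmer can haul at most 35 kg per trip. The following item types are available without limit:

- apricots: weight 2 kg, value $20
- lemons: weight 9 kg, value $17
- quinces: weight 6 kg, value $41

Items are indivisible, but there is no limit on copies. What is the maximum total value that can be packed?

$340

Best value-per-unit is apricots at 20/2, and filling with it alone uses weight 17×2=34. No mix of the others beats 17×20 = 340.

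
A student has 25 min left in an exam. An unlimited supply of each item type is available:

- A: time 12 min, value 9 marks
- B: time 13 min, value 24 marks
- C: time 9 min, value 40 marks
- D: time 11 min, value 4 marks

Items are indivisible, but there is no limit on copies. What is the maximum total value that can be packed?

Best value-per-unit is C at 40/9, and filling with it alone uses time 2×9=18. No mix of the others beats 2×40 = 80.

80 marks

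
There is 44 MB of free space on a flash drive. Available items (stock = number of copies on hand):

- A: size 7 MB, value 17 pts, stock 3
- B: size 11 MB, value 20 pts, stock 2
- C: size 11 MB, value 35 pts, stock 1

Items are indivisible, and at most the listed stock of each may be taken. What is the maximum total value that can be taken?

Best selections within size 44 and stock limits:
- 3×A + 1×B + 1×C: size 43, value 106
- 1×A + 2×B + 1×C: size 40, value 92
- 3×A + 2×B: size 43, value 91
Best: 106 pts.

106 pts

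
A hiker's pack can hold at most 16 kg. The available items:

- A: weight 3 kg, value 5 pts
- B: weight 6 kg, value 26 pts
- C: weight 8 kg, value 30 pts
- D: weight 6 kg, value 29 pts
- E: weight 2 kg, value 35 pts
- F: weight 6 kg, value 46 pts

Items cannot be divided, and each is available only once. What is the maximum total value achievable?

111 pts

Check high-value combinations within 16 kg:
- C+E+F: weight 8+2+6=16, value 30+35+46=111
- D+E+F: weight 6+2+6=14, value 29+35+46=110
- B+E+F: weight 6+2+6=14, value 26+35+46=107
- C+D+E: weight 8+6+2=16, value 30+29+35=94
- B+C+E: weight 6+8+2=16, value 26+30+35=91
Best: 111 pts.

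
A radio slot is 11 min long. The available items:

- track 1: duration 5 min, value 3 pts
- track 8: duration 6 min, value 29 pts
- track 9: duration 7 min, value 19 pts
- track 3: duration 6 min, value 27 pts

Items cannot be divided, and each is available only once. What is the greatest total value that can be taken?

32 pts

Check high-value combinations within 11 min:
- track 1+track 8: duration 5+6=11, value 3+29=32
- track 1+track 3: duration 5+6=11, value 3+27=30
- track 8: duration 6, value 29
- track 3: duration 6, value 27
- track 9: duration 7, value 19
Best: 32 pts.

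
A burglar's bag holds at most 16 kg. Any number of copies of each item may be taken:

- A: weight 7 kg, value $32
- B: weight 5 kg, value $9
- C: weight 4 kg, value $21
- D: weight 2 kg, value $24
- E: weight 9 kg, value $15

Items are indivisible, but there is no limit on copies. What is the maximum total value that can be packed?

Best value-per-unit is D at 24/2, and filling with it alone uses weight 8×2=16. No mix of the others beats 8×24 = 192.

$192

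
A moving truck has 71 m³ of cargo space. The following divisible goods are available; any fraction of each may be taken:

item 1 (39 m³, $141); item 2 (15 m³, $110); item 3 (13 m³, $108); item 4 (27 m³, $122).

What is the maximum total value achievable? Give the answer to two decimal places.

397.85

Take in order of value per unit:
- item 3 (108/13 per unit): all 13 → value 108, running total 108.00
- item 2 (110/15 per unit): all 15 → value 110, running total 218.00
- item 4 (122/27 per unit): all 27 → value 122, running total 340.00
- item 1 (141/39 per unit): 16 of 39 → value 16×141/39 = 57.8462, running total 397.85
Total 397.85.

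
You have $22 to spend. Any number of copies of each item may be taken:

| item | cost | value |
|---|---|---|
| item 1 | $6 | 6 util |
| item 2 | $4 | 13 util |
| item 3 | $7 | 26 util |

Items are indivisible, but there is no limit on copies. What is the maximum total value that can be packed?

78 util

Best value-per-unit is item 3 at 26/7; filling with it alone gives 3×26 = 78.
Optimal mix: 2×item 2 + 2×item 3 → cost 22, value 78.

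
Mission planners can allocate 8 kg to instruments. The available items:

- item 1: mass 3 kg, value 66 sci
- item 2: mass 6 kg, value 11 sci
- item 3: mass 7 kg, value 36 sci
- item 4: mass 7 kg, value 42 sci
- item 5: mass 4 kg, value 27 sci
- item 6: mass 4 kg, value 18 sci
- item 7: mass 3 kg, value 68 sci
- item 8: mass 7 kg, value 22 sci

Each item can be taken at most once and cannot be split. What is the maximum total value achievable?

Check high-value combinations within 8 kg:
- item 1+item 7: mass 3+3=6, value 66+68=134
- item 5+item 7: mass 4+3=7, value 27+68=95
- item 1+item 5: mass 3+4=7, value 66+27=93
- item 6+item 7: mass 4+3=7, value 18+68=86
- item 1+item 6: mass 3+4=7, value 66+18=84
Best: 134 sci.

134 sci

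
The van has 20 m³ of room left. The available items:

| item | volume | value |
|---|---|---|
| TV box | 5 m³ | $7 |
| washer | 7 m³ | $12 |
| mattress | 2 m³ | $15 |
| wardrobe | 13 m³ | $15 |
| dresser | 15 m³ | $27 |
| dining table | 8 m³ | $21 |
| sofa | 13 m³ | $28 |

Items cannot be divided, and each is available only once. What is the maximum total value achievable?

Check high-value combinations within 20 m³:
- TV box+mattress+sofa: volume 5+2+13=20, value 7+15+28=50
- washer+mattress+dining table: volume 7+2+8=17, value 12+15+21=48
- TV box+mattress+dining table: volume 5+2+8=15, value 7+15+21=43
- mattress+sofa: volume 2+13=15, value 15+28=43
- mattress+dresser: volume 2+15=17, value 15+27=42
Best: $50.

$50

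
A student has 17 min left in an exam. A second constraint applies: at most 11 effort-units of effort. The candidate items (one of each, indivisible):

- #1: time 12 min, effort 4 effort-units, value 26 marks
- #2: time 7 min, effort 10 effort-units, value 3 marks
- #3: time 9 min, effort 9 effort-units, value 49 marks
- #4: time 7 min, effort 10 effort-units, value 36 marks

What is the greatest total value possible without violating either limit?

Feasible sets respecting both limits:
- #3: time 9, effort 9, value 49
- #4: time 7, effort 10, value 36
- #1: time 12, effort 4, value 26
- #2: time 7, effort 10, value 3
Best: 49 marks.

49 marks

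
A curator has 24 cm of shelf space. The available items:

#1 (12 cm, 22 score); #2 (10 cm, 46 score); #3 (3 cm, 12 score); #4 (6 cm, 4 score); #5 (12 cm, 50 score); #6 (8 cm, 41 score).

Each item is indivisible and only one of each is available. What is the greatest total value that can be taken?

103 score

This is a 0/1 knapsack; check combinations near the capacity.
- #3+#5+#6: length 3+12+8=23, value 12+50+41=103
- #2+#3+#6: length 10+3+8=21, value 46+12+41=99
- #2+#5: length 10+12=22, value 46+50=96
- #5+#6: length 12+8=20, value 50+41=91
- #2+#4+#6: length 10+6+8=24, value 46+4+41=91
Best: 103 score.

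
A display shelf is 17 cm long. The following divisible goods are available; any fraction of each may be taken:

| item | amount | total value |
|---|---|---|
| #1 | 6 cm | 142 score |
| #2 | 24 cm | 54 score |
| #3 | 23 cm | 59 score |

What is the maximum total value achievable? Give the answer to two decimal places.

Take in order of value per unit:
- #1 (142/6 per unit): all 6 → value 142, running total 142.00
- #3 (59/23 per unit): 11 of 23 → value 11×59/23 = 28.2174, running total 170.22
Total 170.22.

170.22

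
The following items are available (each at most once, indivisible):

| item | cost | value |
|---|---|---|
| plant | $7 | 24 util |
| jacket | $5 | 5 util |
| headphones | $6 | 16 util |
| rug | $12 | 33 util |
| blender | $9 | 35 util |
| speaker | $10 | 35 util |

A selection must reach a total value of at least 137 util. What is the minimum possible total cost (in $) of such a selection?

Subsets with value ≥ 137, sorted by total cost:
- plant+headphones+rug+blender+speaker: cost 44, value 143
- plant+jacket+headphones+rug+blender+speaker: cost 49, value 148
Minimum cost: 44 $.

44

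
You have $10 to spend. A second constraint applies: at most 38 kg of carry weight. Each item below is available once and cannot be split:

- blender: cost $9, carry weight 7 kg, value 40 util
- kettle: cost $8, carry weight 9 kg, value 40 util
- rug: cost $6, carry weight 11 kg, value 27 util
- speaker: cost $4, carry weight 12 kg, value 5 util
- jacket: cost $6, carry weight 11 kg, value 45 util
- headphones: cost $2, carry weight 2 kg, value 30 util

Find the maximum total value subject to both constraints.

Feasible sets respecting both limits:
- jacket+headphones: cost 8, carry weight 13, value 75
- kettle+headphones: cost 10, carry weight 11, value 70
- rug+headphones: cost 8, carry weight 13, value 57
- speaker+jacket: cost 10, carry weight 23, value 50
Best: 75 util.

75 util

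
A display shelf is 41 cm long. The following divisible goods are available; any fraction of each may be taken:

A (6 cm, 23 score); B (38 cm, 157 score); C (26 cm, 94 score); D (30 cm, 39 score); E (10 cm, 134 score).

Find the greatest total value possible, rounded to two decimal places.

Take in order of value per unit:
- E (134/10 per unit): all 10 → value 134, running total 134.00
- B (157/38 per unit): 31 of 38 → value 31×157/38 = 128.0789, running total 262.08
Total 262.08.

262.08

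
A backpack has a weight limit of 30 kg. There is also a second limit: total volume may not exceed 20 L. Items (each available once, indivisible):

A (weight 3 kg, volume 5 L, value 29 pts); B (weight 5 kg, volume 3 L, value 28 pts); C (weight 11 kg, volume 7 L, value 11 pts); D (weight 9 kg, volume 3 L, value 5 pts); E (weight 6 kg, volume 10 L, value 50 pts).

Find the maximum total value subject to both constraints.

107 pts

Feasible sets respecting both limits:
- A+B+E: weight 14, volume 18, value 107
- B+C+E: weight 22, volume 20, value 89
- A+D+E: weight 18, volume 18, value 84
- B+D+E: weight 20, volume 16, value 83
Best: 107 pts.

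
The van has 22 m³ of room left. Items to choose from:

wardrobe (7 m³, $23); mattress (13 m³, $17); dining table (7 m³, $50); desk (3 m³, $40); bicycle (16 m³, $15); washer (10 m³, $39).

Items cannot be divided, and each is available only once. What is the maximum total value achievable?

$129

Check high-value combinations within 22 m³:
- dining table+desk+washer: volume 7+3+10=20, value 50+40+39=129
- wardrobe+dining table+desk: volume 7+7+3=17, value 23+50+40=113
- wardrobe+desk+washer: volume 7+3+10=20, value 23+40+39=102
- dining table+desk: volume 7+3=10, value 50+40=90
- dining table+washer: volume 7+10=17, value 50+39=89
Best: $129.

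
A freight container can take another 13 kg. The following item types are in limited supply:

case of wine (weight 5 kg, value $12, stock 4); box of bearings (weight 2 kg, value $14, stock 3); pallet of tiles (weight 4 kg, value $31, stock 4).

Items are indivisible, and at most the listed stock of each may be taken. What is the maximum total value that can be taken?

Top feasible selections:
- 3×pallet of tiles: weight 12, value 93
- 2×box of bearings + 2×pallet of tiles: weight 12, value 90
- 1×box of bearings + 2×pallet of tiles: weight 10, value 76
- 1×case of wine + 2×pallet of tiles: weight 13, value 74
Best: $93.

$93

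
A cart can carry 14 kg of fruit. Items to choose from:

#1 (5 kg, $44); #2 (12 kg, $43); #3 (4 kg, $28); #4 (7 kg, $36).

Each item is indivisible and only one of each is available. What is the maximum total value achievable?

$80

Check high-value combinations within 14 kg:
- #1+#4: weight 5+7=12, value 44+36=80
- #1+#3: weight 5+4=9, value 44+28=72
- #3+#4: weight 4+7=11, value 28+36=64
- #1: weight 5, value 44
- #2: weight 12, value 43
Best: $80.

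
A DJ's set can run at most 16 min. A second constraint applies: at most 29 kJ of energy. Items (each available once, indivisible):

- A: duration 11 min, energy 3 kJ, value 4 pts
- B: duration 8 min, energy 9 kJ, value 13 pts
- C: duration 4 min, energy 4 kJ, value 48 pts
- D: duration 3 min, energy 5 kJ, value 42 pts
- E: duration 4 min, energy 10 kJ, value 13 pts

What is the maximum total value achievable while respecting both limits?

Feasible sets respecting both limits:
- B+C+D: duration 15, energy 18, value 103
- C+D+E: duration 11, energy 19, value 103
- C+D: duration 7, energy 9, value 90
Best: 103 pts.

103 pts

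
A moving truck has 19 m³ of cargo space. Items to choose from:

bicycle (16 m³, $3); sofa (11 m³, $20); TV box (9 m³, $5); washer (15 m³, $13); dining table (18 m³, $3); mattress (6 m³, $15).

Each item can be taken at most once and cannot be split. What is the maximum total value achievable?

$35

Check high-value combinations within 19 m³:
- sofa+mattress: volume 11+6=17, value 20+15=35
- sofa: volume 11, value 20
- TV box+mattress: volume 9+6=15, value 5+15=20
Best: $35.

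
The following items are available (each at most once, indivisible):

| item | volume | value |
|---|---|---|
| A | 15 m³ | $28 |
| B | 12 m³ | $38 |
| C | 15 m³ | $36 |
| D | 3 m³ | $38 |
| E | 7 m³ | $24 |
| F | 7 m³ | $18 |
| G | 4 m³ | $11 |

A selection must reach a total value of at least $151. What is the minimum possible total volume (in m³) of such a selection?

Subsets with value ≥ 151, sorted by total volume:
- B+C+D+E+F: volume 44, value 154
- B+C+D+E+F+G: volume 48, value 165
- A+B+D+E+F+G: volume 48, value 157
Minimum volume: 44 m³.

44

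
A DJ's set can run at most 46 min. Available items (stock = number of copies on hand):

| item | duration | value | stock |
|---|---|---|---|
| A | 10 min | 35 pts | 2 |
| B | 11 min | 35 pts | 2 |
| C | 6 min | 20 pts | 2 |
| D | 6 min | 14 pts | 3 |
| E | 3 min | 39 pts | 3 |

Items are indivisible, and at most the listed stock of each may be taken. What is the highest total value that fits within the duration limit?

Top feasible selections:
- 2×A + 1×B + 1×C + 3×E: duration 46, value 242
- 2×A + 1×B + 1×D + 3×E: duration 46, value 236
- 2×A + 2×C + 3×E: duration 41, value 227
Best: 242 pts.

242 pts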